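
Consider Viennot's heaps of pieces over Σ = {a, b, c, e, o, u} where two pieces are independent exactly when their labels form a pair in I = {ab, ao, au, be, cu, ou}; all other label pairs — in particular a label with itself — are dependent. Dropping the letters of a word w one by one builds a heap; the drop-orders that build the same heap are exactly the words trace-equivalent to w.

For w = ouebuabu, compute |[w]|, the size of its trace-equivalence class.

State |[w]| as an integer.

piece 0:o — minimal
piece 1:u — minimal
piece 2:e rests on {0:o, 1:u}
piece 3:b rests on {0:o, 1:u}
piece 4:u rests on {2:e, 3:b}
piece 5:a rests on {2:e}
piece 6:b rests on {4:u}
piece 7:u rests on {6:b}
minimal pieces: {0:o, 1:u}
ways to finish when only these pieces remain (= sum over removing one remaining piece with nothing left below it):
  1 left: {5}→1  {7}→1
  2 left: {5,7}→2  {6,7}→1
  3 left: {4,6,7}→1  {5,6,7}→3
  4 left: {3,4,6,7}→1  {4,5,6,7}→4
  5 left: {2,4,5,6,7}→4  {3,4,5,6,7}→5
  6 left: {2,3,4,5,6,7}→9
  placing 0:o first → 9 extensions
  placing 1:u first → 9 extensions
total linear extensions = 18

18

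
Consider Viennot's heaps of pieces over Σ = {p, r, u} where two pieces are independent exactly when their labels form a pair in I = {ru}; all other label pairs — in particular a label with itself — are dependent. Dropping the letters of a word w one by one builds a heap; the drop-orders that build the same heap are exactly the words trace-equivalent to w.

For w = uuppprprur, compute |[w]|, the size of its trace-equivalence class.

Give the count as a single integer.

0(u) covers ∅
1(u) covers 0:u
2(p) covers 1:u
3(p) covers 2:p
4(p) covers 3:p
5(r) covers 4:p
6(p) covers 5:r
7(r) covers 6:p
8(u) covers 6:p
9(r) covers 7:r
floor of heap: 0:u
completions by unplaced set U, small U first (add the entries for U minus each lowest piece of U):
  |U|=1: {8}:1  {9}:1
  |U|=2: {7,9}:1  {8,9}:2
  |U|=3: {7,8,9}:3
  |U|=4: {6,7,8,9}:3
  |U|=5: {5,6,7,8,9}:3
  |U|=6: {4,5,6,7,8,9}:3
  |U|=7: {3,4,5,6,7,8,9}:3
  |U|=8: {2,3,4,5,6,7,8,9}:3
  start at 0(u): 3

3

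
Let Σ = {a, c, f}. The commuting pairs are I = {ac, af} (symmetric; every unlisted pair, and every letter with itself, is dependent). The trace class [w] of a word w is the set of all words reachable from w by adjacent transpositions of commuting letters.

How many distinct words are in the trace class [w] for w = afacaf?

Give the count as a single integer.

0(a) covers ∅
1(f) covers ∅
2(a) covers 0:a
3(c) covers 1:f
4(a) covers 2:a
5(f) covers 3:c
floor of heap: 0:a, 1:f
completions by unplaced set U, small U first (add the entries for U minus each lowest piece of U):
  |U|=1: {4}:1  {5}:1
  |U|=2: {2,4}:1  {3,5}:1  {4,5}:2
  |U|=3: {0,2,4}:1  {1,3,5}:1  {2,4,5}:3  {3,4,5}:3
  |U|=4: {0,2,4,5}:4  {1,3,4,5}:4  {2,3,4,5}:6
  start at 0(a): 10
  start at 1(f): 10
sum over floor = 20

20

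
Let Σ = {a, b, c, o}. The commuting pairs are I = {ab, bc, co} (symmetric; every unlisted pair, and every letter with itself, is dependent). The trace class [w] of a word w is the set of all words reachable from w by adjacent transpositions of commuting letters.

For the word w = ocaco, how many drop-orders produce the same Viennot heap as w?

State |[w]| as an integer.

0(o) covers ∅
1(c) covers ∅
2(a) covers 0:o, 1:c
3(c) covers 2:a
4(o) covers 2:a
floor of heap: 0:o, 1:c
completions by unplaced set U, small U first (add the entries for U minus each lowest piece of U):
  |U|=1: {3}:1  {4}:1
  |U|=2: {3,4}:2
  |U|=3: {2,3,4}:2
  start at 0(o): 2
  start at 1(c): 2
sum over floor = 4

4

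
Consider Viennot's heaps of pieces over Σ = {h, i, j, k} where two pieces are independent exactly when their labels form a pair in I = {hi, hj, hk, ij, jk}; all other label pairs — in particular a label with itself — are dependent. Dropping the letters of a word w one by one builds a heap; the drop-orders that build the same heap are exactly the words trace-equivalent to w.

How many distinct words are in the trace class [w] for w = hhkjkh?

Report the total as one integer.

60

0(h) covers ∅
1(h) covers 0:h
2(k) covers ∅
3(j) covers ∅
4(k) covers 2:k
5(h) covers 1:h
floor of heap: 0:h, 2:k, 3:j
completions by unplaced set U, small U first (add the entries for U minus each lowest piece of U):
  |U|=1: {3}:1  {4}:1  {5}:1
  |U|=2: {1,5}:1  {2,4}:1  {3,4}:2  {3,5}:2  {4,5}:2
  |U|=3: {0,1,5}:1  {1,3,5}:3  {1,4,5}:3  {2,3,4}:3  {2,4,5}:3  {3,4,5}:6
  |U|=4: {0,1,3,5}:4  {0,1,4,5}:4  {1,2,4,5}:6  {1,3,4,5}:12  {2,3,4,5}:12
  start at 0(h): 30
  start at 2(k): 20
  start at 3(j): 10
sum over floor = 60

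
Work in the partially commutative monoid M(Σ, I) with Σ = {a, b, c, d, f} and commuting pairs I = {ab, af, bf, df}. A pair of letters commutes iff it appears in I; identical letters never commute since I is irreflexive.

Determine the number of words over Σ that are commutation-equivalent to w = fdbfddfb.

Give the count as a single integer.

#0=f has no predecessor
#1=d has no predecessor
#2=b depends on [1:d]
#3=f depends on [0:f]
#4=d depends on [2:b]
#5=d depends on [4:d]
#6=f depends on [3:f]
#7=b depends on [5:d]
sources: [0:f, 1:d]
N(rest) = Σ N(rest − s) over sources s of rest; N(one piece) = 1:
  size 1 → [6]=1  [7]=1
  size 2 → [3,6]=1  [5,7]=1  [6,7]=2
  size 3 → [0,3,6]=1  [3,6,7]=3  [4,5,7]=1  [5,6,7]=3
  size 4 → [0,3,6,7]=4  [2,4,5,7]=1  [3,5,6,7]=6  [4,5,6,7]=4
  size 5 → [0,3,5,6,7]=10  [1,2,4,5,7]=1  [2,4,5,6,7]=5  [3,4,5,6,7]=10
  size 6 → [0,3,4,5,6,7]=20  [1,2,4,5,6,7]=6  [2,3,4,5,6,7]=15
  first=0(f) contributes 21
  first=1(d) contributes 35
|[w]| = 56

56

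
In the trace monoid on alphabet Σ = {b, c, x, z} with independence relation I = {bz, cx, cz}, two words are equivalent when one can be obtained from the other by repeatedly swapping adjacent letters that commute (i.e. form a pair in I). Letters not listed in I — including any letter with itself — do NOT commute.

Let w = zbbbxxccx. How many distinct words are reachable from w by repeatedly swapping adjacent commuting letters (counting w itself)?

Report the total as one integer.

#0=z has no predecessor
#1=b has no predecessor
#2=b depends on [1:b]
#3=b depends on [2:b]
#4=x depends on [0:z, 3:b]
#5=x depends on [4:x]
#6=c depends on [3:b]
#7=c depends on [6:c]
#8=x depends on [5:x]
sources: [0:z, 1:b]
N(rest) = Σ N(rest − s) over sources s of rest; N(one piece) = 1:
  size 1 → [7]=1  [8]=1
  size 2 → [5,8]=1  [6,7]=1  [7,8]=2
  size 3 → [4,5,8]=1  [5,7,8]=3  [6,7,8]=3
  size 4 → [0,4,5,8]=1  [4,5,7,8]=4  [5,6,7,8]=6
  size 5 → [0,4,5,7,8]=5  [4,5,6,7,8]=10
  size 6 → [0,4,5,6,7,8]=15  [3,4,5,6,7,8]=10
  size 7 → [0,3,4,5,6,7,8]=25  [2,3,4,5,6,7,8]=10
  first=0(z) contributes 10
  first=1(b) contributes 35
|[w]| = 45

45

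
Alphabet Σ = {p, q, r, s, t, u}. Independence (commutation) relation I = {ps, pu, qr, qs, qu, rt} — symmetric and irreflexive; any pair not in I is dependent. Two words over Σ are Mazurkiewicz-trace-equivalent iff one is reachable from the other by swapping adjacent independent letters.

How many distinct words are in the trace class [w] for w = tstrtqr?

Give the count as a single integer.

10

drop 0:t onto floor
drop 1:s onto {0:t}
drop 2:t onto {1:s}
drop 3:r onto {1:s}
drop 4:t onto {2:t}
drop 5:q onto {4:t}
drop 6:r onto {3:r}
ground layer = {0:t}
drop-orders for the pieces not yet dropped (sum over which currently-grounded one goes next):
  1 to go: {5} 1  {6} 1
  2 to go: {3,6} 1  {4,5} 1  {5,6} 2
  3 to go: {2,4,5} 1  {3,5,6} 3  {4,5,6} 3
  4 to go: {2,4,5,6} 4  {3,4,5,6} 6
  5 to go: {2,3,4,5,6} 10
  if 0:t drops first: 10 orders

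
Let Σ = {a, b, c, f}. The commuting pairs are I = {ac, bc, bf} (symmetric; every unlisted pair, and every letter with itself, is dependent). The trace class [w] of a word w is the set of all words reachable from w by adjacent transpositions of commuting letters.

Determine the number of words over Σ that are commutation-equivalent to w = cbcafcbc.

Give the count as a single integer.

0(c) covers ∅
1(b) covers ∅
2(c) covers 0:c
3(a) covers 1:b
4(f) covers 2:c, 3:a
5(c) covers 4:f
6(b) covers 3:a
7(c) covers 5:c
floor of heap: 0:c, 1:b
completions by unplaced set U, small U first (add the entries for U minus each lowest piece of U):
  |U|=1: {6}:1  {7}:1
  |U|=2: {5,7}:1  {6,7}:2
  |U|=3: {4,5,7}:1  {5,6,7}:3
  |U|=4: {2,4,5,7}:1  {4,5,6,7}:4
  |U|=5: {0,2,4,5,7}:1  {2,4,5,6,7}:5  {3,4,5,6,7}:4
  |U|=6: {0,2,4,5,6,7}:6  {1,3,4,5,6,7}:4  {2,3,4,5,6,7}:9
  start at 0(c): 13
  start at 1(b): 15
sum over floor = 28

28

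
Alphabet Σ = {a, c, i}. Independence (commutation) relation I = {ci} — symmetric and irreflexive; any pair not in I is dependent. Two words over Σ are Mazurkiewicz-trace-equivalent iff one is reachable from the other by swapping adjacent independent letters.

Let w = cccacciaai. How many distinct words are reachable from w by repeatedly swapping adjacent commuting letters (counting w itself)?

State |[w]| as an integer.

3

drop 0:c onto floor
drop 1:c onto {0:c}
drop 2:c onto {1:c}
drop 3:a onto {2:c}
drop 4:c onto {3:a}
drop 5:c onto {4:c}
drop 6:i onto {3:a}
drop 7:a onto {5:c, 6:i}
drop 8:a onto {7:a}
drop 9:i onto {8:a}
ground layer = {0:c}
drop-orders for the pieces not yet dropped (sum over which currently-grounded one goes next):
  1 to go: {9} 1
  2 to go: {8,9} 1
  3 to go: {7,8,9} 1
  4 to go: {5,7,8,9} 1  {6,7,8,9} 1
  5 to go: {4,5,7,8,9} 1  {5,6,7,8,9} 2
  6 to go: {4,5,6,7,8,9} 3
  7 to go: {3,4,5,6,7,8,9} 3
  8 to go: {2,3,4,5,6,7,8,9} 3
  if 0:c drops first: 3 orders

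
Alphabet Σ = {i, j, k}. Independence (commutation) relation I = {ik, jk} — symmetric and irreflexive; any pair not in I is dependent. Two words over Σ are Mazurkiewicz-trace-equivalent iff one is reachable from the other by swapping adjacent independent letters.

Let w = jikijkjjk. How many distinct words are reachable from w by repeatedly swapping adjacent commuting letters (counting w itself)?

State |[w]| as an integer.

84

drop 0:j onto floor
drop 1:i onto {0:j}
drop 2:k onto floor
drop 3:i onto {1:i}
drop 4:j onto {3:i}
drop 5:k onto {2:k}
drop 6:j onto {4:j}
drop 7:j onto {6:j}
drop 8:k onto {5:k}
ground layer = {0:j, 2:k}
drop-orders for the pieces not yet dropped (sum over which currently-grounded one goes next):
  1 to go: {7} 1  {8} 1
  2 to go: {5,8} 1  {6,7} 1  {7,8} 2
  3 to go: {2,5,8} 1  {4,6,7} 1  {5,7,8} 3  {6,7,8} 3
  4 to go: {2,5,7,8} 4  {3,4,6,7} 1  {4,6,7,8} 4  {5,6,7,8} 6
  5 to go: {1,3,4,6,7} 1  {2,5,6,7,8} 10  {3,4,6,7,8} 5  {4,5,6,7,8} 10
  6 to go: {0,1,3,4,6,7} 1  {1,3,4,6,7,8} 6  {2,4,5,6,7,8} 20  {3,4,5,6,7,8} 15
  7 to go: {0,1,3,4,6,7,8} 7  {1,3,4,5,6,7,8} 21  {2,3,4,5,6,7,8} 35
  if 0:j drops first: 56 orders
  if 2:k drops first: 28 orders
heap linearizations: 84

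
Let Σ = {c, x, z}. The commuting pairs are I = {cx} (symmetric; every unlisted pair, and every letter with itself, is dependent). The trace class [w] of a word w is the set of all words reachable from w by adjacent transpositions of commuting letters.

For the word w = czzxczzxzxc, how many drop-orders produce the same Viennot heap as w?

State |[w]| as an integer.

drop 0:c onto floor
drop 1:z onto {0:c}
drop 2:z onto {1:z}
drop 3:x onto {2:z}
drop 4:c onto {2:z}
drop 5:z onto {3:x, 4:c}
drop 6:z onto {5:z}
drop 7:x onto {6:z}
drop 8:z onto {7:x}
drop 9:x onto {8:z}
drop 10:c onto {8:z}
ground layer = {0:c}
drop-orders for the pieces not yet dropped (sum over which currently-grounded one goes next):
  1 to go: {9} 1  {10} 1
  2 to go: {9,10} 2
  3 to go: {8,9,10} 2
  4 to go: {7,8,9,10} 2
  5 to go: {6,7,8,9,10} 2
  6 to go: {5,6,7,8,9,10} 2
  7 to go: {3,5,6,7,8,9,10} 2  {4,5,6,7,8,9,10} 2
  8 to go: {3,4,5,6,7,8,9,10} 4
  9 to go: {2,3,4,5,6,7,8,9,10} 4
  if 0:c drops first: 4 orders

4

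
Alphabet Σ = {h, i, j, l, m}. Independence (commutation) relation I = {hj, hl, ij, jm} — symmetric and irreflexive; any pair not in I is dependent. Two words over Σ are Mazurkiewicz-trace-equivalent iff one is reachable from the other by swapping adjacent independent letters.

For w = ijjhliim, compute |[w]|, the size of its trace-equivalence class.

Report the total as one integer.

9

0(i) covers ∅
1(j) covers ∅
2(j) covers 1:j
3(h) covers 0:i
4(l) covers 0:i, 2:j
5(i) covers 3:h, 4:l
6(i) covers 5:i
7(m) covers 6:i
floor of heap: 0:i, 1:j
completions by unplaced set U, small U first (add the entries for U minus each lowest piece of U):
  |U|=1: {7}:1
  |U|=2: {6,7}:1
  |U|=3: {5,6,7}:1
  |U|=4: {3,5,6,7}:1  {4,5,6,7}:1
  |U|=5: {2,4,5,6,7}:1  {3,4,5,6,7}:2
  |U|=6: {0,3,4,5,6,7}:2  {1,2,4,5,6,7}:1  {2,3,4,5,6,7}:3
  start at 0(i): 4
  start at 1(j): 5
sum over floor = 9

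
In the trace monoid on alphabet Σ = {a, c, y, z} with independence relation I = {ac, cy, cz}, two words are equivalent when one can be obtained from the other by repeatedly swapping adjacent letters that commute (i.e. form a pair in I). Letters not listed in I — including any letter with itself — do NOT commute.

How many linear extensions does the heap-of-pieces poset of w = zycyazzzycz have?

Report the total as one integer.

55

drop 0:z onto floor
drop 1:y onto {0:z}
drop 2:c onto floor
drop 3:y onto {1:y}
drop 4:a onto {3:y}
drop 5:z onto {4:a}
drop 6:z onto {5:z}
drop 7:z onto {6:z}
drop 8:y onto {7:z}
drop 9:c onto {2:c}
drop 10:z onto {8:y}
ground layer = {0:z, 2:c}
drop-orders for the pieces not yet dropped (sum over which currently-grounded one goes next):
  1 to go: {9} 1  {10} 1
  2 to go: {2,9} 1  {8,10} 1  {9,10} 2
  3 to go: {2,9,10} 3  {7,8,10} 1  {8,9,10} 3
  4 to go: {2,8,9,10} 6  {6,7,8,10} 1  {7,8,9,10} 4
  5 to go: {2,7,8,9,10} 10  {5,6,7,8,10} 1  {6,7,8,9,10} 5
  6 to go: {2,6,7,8,9,10} 15  {4,5,6,7,8,10} 1  {5,6,7,8,9,10} 6
  7 to go: {2,5,6,7,8,9,10} 21  {3,4,5,6,7,8,10} 1  {4,5,6,7,8,9,10} 7
  8 to go: {1,3,4,5,6,7,8,10} 1  {2,4,5,6,7,8,9,10} 28  {3,4,5,6,7,8,9,10} 8
  9 to go: {0,1,3,4,5,6,7,8,10} 1  {1,3,4,5,6,7,8,9,10} 9  {2,3,4,5,6,7,8,9,10} 36
  if 0:z drops first: 45 orders
  if 2:c drops first: 10 orders
heap linearizations: 55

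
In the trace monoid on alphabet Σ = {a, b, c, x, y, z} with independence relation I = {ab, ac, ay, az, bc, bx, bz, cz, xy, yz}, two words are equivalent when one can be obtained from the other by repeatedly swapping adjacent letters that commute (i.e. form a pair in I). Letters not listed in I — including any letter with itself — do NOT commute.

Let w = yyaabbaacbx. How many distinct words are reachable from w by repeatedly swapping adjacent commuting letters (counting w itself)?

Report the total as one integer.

1393

piece 0:y — minimal
piece 1:y rests on {0:y}
piece 2:a — minimal
piece 3:a rests on {2:a}
piece 4:b rests on {1:y}
piece 5:b rests on {4:b}
piece 6:a rests on {3:a}
piece 7:a rests on {6:a}
piece 8:c rests on {1:y}
piece 9:b rests on {5:b}
piece 10:x rests on {7:a, 8:c}
minimal pieces: {0:y, 2:a}
ways to finish when only these pieces remain (= sum over removing one remaining piece with nothing left below it):
  1 left: {9}→1  {10}→1
  2 left: {5,9}→1  {7,10}→1  {8,10}→1  {9,10}→2
  3 left: {4,5,9}→1  {5,9,10}→3  {6,7,10}→1  {7,8,10}→2  {7,9,10}→3  {8,9,10}→3
  4 left: {3,6,7,10}→1  {4,5,9,10}→4  {5,7,9,10}→6  {5,8,9,10}→6  {6,7,8,10}→3  {6,7,9,10}→4  {7,8,9,10}→8
  5 left: {2,3,6,7,10}→1  {3,6,7,8,10}→4  {3,6,7,9,10}→5  {4,5,7,9,10}→10  {4,5,8,9,10}→10  {5,6,7,9,10}→10  {5,7,8,9,10}→20  {6,7,8,9,10}→15
  6 left: {1,4,5,8,9,10}→10  {2,3,6,7,8,10}→5  {2,3,6,7,9,10}→6  {3,5,6,7,9,10}→15  {3,6,7,8,9,10}→24  {4,5,6,7,9,10}→20  {4,5,7,8,9,10}→40  {5,6,7,8,9,10}→45
  7 left: {0,1,4,5,8,9,10}→10  {1,4,5,7,8,9,10}→50  {2,3,5,6,7,9,10}→21  {2,3,6,7,8,9,10}→35  {3,4,5,6,7,9,10}→35  {3,5,6,7,8,9,10}→84  {4,5,6,7,8,9,10}→105
  8 left: {0,1,4,5,7,8,9,10}→60  {1,4,5,6,7,8,9,10}→155  {2,3,4,5,6,7,9,10}→56  {2,3,5,6,7,8,9,10}→140  {3,4,5,6,7,8,9,10}→224
  9 left: {0,1,4,5,6,7,8,9,10}→215  {1,3,4,5,6,7,8,9,10}→379  {2,3,4,5,6,7,8,9,10}→420
  placing 0:y first → 799 extensions
  placing 2:a first → 594 extensions
total linear extensions = 1393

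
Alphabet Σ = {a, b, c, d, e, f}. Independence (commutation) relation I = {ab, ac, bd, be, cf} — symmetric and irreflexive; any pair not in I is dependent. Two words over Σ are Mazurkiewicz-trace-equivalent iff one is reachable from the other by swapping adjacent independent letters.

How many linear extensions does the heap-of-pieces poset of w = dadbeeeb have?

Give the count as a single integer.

28

drop 0:d onto floor
drop 1:a onto {0:d}
drop 2:d onto {1:a}
drop 3:b onto floor
drop 4:e onto {2:d}
drop 5:e onto {4:e}
drop 6:e onto {5:e}
drop 7:b onto {3:b}
ground layer = {0:d, 3:b}
drop-orders for the pieces not yet dropped (sum over which currently-grounded one goes next):
  1 to go: {6} 1  {7} 1
  2 to go: {3,7} 1  {5,6} 1  {6,7} 2
  3 to go: {3,6,7} 3  {4,5,6} 1  {5,6,7} 3
  4 to go: {2,4,5,6} 1  {3,5,6,7} 6  {4,5,6,7} 4
  5 to go: {1,2,4,5,6} 1  {2,4,5,6,7} 5  {3,4,5,6,7} 10
  6 to go: {0,1,2,4,5,6} 1  {1,2,4,5,6,7} 6  {2,3,4,5,6,7} 15
  if 0:d drops first: 21 orders
  if 3:b drops first: 7 orders
heap linearizations: 28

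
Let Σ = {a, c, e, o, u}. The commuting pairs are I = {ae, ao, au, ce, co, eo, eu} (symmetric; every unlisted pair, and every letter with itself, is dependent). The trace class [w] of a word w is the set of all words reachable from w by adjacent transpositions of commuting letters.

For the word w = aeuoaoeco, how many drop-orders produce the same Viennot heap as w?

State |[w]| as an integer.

drop 0:a onto floor
drop 1:e onto floor
drop 2:u onto floor
drop 3:o onto {2:u}
drop 4:a onto {0:a}
drop 5:o onto {3:o}
drop 6:e onto {1:e}
drop 7:c onto {2:u, 4:a}
drop 8:o onto {5:o}
ground layer = {0:a, 1:e, 2:u}
drop-orders for the pieces not yet dropped (sum over which currently-grounded one goes next):
  1 to go: {6} 1  {7} 1  {8} 1
  2 to go: {1,6} 1  {4,7} 1  {5,8} 1  {6,7} 2  {6,8} 2  {7,8} 2
  3 to go: {0,4,7} 1  {1,6,7} 3  {1,6,8} 3  {3,5,8} 1  {4,6,7} 3  {4,7,8} 3  {5,6,8} 3  {5,7,8} 3  {6,7,8} 6
  4 to go: {0,4,6,7} 4  {0,4,7,8} 4  {1,4,6,7} 6  {1,5,6,8} 6  {1,6,7,8} 12  {3,5,6,8} 4  {3,5,7,8} 4  {4,5,7,8} 6  {4,6,7,8} 12  {5,6,7,8} 12
  5 to go: {0,1,4,6,7} 10  {0,4,5,7,8} 10  {0,4,6,7,8} 20  {1,3,5,6,8} 10  {1,4,6,7,8} 30  {1,5,6,7,8} 30  {2,3,5,7,8} 4  {3,4,5,7,8} 10  {3,5,6,7,8} 20  {4,5,6,7,8} 30
  6 to go: {0,1,4,6,7,8} 60  {0,3,4,5,7,8} 20  {0,4,5,6,7,8} 60  {1,3,5,6,7,8} 60  {1,4,5,6,7,8} 90  {2,3,4,5,7,8} 14  {2,3,5,6,7,8} 24  {3,4,5,6,7,8} 60
  7 to go: {0,1,4,5,6,7,8} 210  {0,2,3,4,5,7,8} 34  {0,3,4,5,6,7,8} 140  {1,2,3,5,6,7,8} 84  {1,3,4,5,6,7,8} 210  {2,3,4,5,6,7,8} 98
  if 0:a drops first: 392 orders
  if 1:e drops first: 272 orders
  if 2:u drops first: 560 orders
heap linearizations: 1224

1224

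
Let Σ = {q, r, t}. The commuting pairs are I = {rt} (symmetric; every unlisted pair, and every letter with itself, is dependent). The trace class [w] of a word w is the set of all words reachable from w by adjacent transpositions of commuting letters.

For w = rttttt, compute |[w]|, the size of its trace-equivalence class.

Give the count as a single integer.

6

drop 0:r onto floor
drop 1:t onto floor
drop 2:t onto {1:t}
drop 3:t onto {2:t}
drop 4:t onto {3:t}
drop 5:t onto {4:t}
ground layer = {0:r, 1:t}
drop-orders for the pieces not yet dropped (sum over which currently-grounded one goes next):
  1 to go: {0} 1  {5} 1
  2 to go: {0,5} 2  {4,5} 1
  3 to go: {0,4,5} 3  {3,4,5} 1
  4 to go: {0,3,4,5} 4  {2,3,4,5} 1
  if 0:r drops first: 1 orders
  if 1:t drops first: 5 orders
heap linearizations: 6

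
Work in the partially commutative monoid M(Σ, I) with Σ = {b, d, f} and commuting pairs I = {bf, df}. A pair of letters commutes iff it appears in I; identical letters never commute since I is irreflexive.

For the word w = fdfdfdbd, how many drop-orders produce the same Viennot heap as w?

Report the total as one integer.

0(f) covers ∅
1(d) covers ∅
2(f) covers 0:f
3(d) covers 1:d
4(f) covers 2:f
5(d) covers 3:d
6(b) covers 5:d
7(d) covers 6:b
floor of heap: 0:f, 1:d
completions by unplaced set U, small U first (add the entries for U minus each lowest piece of U):
  |U|=1: {4}:1  {7}:1
  |U|=2: {2,4}:1  {4,7}:2  {6,7}:1
  |U|=3: {0,2,4}:1  {2,4,7}:3  {4,6,7}:3  {5,6,7}:1
  |U|=4: {0,2,4,7}:4  {2,4,6,7}:6  {3,5,6,7}:1  {4,5,6,7}:4
  |U|=5: {0,2,4,6,7}:10  {1,3,5,6,7}:1  {2,4,5,6,7}:10  {3,4,5,6,7}:5
  |U|=6: {0,2,4,5,6,7}:20  {1,3,4,5,6,7}:6  {2,3,4,5,6,7}:15
  start at 0(f): 21
  start at 1(d): 35
sum over floor = 56

56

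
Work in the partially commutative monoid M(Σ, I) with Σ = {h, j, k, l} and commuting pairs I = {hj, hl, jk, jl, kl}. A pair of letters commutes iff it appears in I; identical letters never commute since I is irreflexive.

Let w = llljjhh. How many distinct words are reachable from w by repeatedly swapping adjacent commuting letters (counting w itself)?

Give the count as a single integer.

drop 0:l onto floor
drop 1:l onto {0:l}
drop 2:l onto {1:l}
drop 3:j onto floor
drop 4:j onto {3:j}
drop 5:h onto floor
drop 6:h onto {5:h}
ground layer = {0:l, 3:j, 5:h}
drop-orders for the pieces not yet dropped (sum over which currently-grounded one goes next):
  1 to go: {2} 1  {4} 1  {6} 1
  2 to go: {1,2} 1  {2,4} 2  {2,6} 2  {3,4} 1  {4,6} 2  {5,6} 1
  3 to go: {0,1,2} 1  {1,2,4} 3  {1,2,6} 3  {2,3,4} 3  {2,4,6} 6  {2,5,6} 3  {3,4,6} 3  {4,5,6} 3
  4 to go: {0,1,2,4} 4  {0,1,2,6} 4  {1,2,3,4} 6  {1,2,4,6} 12  {1,2,5,6} 6  {2,3,4,6} 12  {2,4,5,6} 12  {3,4,5,6} 6
  5 to go: {0,1,2,3,4} 10  {0,1,2,4,6} 20  {0,1,2,5,6} 10  {1,2,3,4,6} 30  {1,2,4,5,6} 30  {2,3,4,5,6} 30
  if 0:l drops first: 90 orders
  if 3:j drops first: 60 orders
  if 5:h drops first: 60 orders
heap linearizations: 210

210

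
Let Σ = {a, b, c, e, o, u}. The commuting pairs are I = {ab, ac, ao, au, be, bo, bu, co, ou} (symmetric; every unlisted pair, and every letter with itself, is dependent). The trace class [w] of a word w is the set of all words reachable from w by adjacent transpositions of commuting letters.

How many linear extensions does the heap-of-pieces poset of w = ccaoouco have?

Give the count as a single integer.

280

0(c) covers ∅
1(c) covers 0:c
2(a) covers ∅
3(o) covers ∅
4(o) covers 3:o
5(u) covers 1:c
6(c) covers 5:u
7(o) covers 4:o
floor of heap: 0:c, 2:a, 3:o
completions by unplaced set U, small U first (add the entries for U minus each lowest piece of U):
  |U|=1: {2}:1  {6}:1  {7}:1
  |U|=2: {2,6}:2  {2,7}:2  {4,7}:1  {5,6}:1  {6,7}:2
  |U|=3: {1,5,6}:1  {2,4,7}:3  {2,5,6}:3  {2,6,7}:6  {3,4,7}:1  {4,6,7}:3  {5,6,7}:3
  |U|=4: {0,1,5,6}:1  {1,2,5,6}:4  {1,5,6,7}:4  {2,3,4,7}:4  {2,4,6,7}:12  {2,5,6,7}:12  {3,4,6,7}:4  {4,5,6,7}:6
  |U|=5: {0,1,2,5,6}:5  {0,1,5,6,7}:5  {1,2,5,6,7}:20  {1,4,5,6,7}:10  {2,3,4,6,7}:20  {2,4,5,6,7}:30  {3,4,5,6,7}:10
  |U|=6: {0,1,2,5,6,7}:30  {0,1,4,5,6,7}:15  {1,2,4,5,6,7}:60  {1,3,4,5,6,7}:20  {2,3,4,5,6,7}:60
  start at 0(c): 140
  start at 2(a): 35
  start at 3(o): 105
sum over floor = 280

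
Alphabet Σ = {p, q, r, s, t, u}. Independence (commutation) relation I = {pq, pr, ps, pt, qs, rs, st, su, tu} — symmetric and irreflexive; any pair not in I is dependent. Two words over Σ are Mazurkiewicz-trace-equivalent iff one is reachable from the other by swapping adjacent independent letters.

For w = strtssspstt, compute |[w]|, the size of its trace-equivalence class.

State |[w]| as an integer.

piece 0:s — minimal
piece 1:t — minimal
piece 2:r rests on {1:t}
piece 3:t rests on {2:r}
piece 4:s rests on {0:s}
piece 5:s rests on {4:s}
piece 6:s rests on {5:s}
piece 7:p — minimal
piece 8:s rests on {6:s}
piece 9:t rests on {3:t}
piece 10:t rests on {9:t}
minimal pieces: {0:s, 1:t, 7:p}
ways to finish when only these pieces remain (= sum over removing one remaining piece with nothing left below it):
  1 left: {7}→1  {8}→1  {10}→1
  2 left: {6,8}→1  {7,8}→2  {7,10}→2  {8,10}→2  {9,10}→1
  3 left: {3,9,10}→1  {5,6,8}→1  {6,7,8}→3  {6,8,10}→3  {7,8,10}→6  {7,9,10}→3  {8,9,10}→3
  4 left: {2,3,9,10}→1  {3,7,9,10}→4  {3,8,9,10}→4  {4,5,6,8}→1  {5,6,7,8}→4  {5,6,8,10}→4  {6,7,8,10}→12  {6,8,9,10}→6  {7,8,9,10}→12
  5 left: {0,4,5,6,8}→1  {1,2,3,9,10}→1  {2,3,7,9,10}→5  {2,3,8,9,10}→5  {3,6,8,9,10}→10  {3,7,8,9,10}→20  {4,5,6,7,8}→5  {4,5,6,8,10}→5  {5,6,7,8,10}→20  {5,6,8,9,10}→10  {6,7,8,9,10}→30
  6 left: {0,4,5,6,7,8}→6  {0,4,5,6,8,10}→6  {1,2,3,7,9,10}→6  {1,2,3,8,9,10}→6  {2,3,6,8,9,10}→15  {2,3,7,8,9,10}→30  {3,5,6,8,9,10}→20  {3,6,7,8,9,10}→60  {4,5,6,7,8,10}→30  {4,5,6,8,9,10}→15  {5,6,7,8,9,10}→60
  7 left: {0,4,5,6,7,8,10}→42  {0,4,5,6,8,9,10}→21  {1,2,3,6,8,9,10}→21  {1,2,3,7,8,9,10}→42  {2,3,5,6,8,9,10}→35  {2,3,6,7,8,9,10}→105  {3,4,5,6,8,9,10}→35  {3,5,6,7,8,9,10}→140  {4,5,6,7,8,9,10}→105
  8 left: {0,3,4,5,6,8,9,10}→56  {0,4,5,6,7,8,9,10}→168  {1,2,3,5,6,8,9,10}→56  {1,2,3,6,7,8,9,10}→168  {2,3,4,5,6,8,9,10}→70  {2,3,5,6,7,8,9,10}→280  {3,4,5,6,7,8,9,10}→280
  9 left: {0,2,3,4,5,6,8,9,10}→126  {0,3,4,5,6,7,8,9,10}→504  {1,2,3,4,5,6,8,9,10}→126  {1,2,3,5,6,7,8,9,10}→504  {2,3,4,5,6,7,8,9,10}→630
  placing 0:s first → 1260 extensions
  placing 1:t first → 1260 extensions
  placing 7:p first → 252 extensions
total linear extensions = 2772

2772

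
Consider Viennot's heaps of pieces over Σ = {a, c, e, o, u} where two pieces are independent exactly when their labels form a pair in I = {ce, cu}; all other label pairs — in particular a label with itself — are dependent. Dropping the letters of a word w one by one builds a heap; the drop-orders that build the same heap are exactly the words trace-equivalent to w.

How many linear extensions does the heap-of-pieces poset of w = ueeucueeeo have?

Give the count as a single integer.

#0=u has no predecessor
#1=e depends on [0:u]
#2=e depends on [1:e]
#3=u depends on [2:e]
#4=c has no predecessor
#5=u depends on [3:u]
#6=e depends on [5:u]
#7=e depends on [6:e]
#8=e depends on [7:e]
#9=o depends on [4:c, 8:e]
sources: [0:u, 4:c]
N(rest) = Σ N(rest − s) over sources s of rest; N(one piece) = 1:
  size 1 → [9]=1
  size 2 → [4,9]=1  [8,9]=1
  size 3 → [4,8,9]=2  [7,8,9]=1
  size 4 → [4,7,8,9]=3  [6,7,8,9]=1
  size 5 → [4,6,7,8,9]=4  [5,6,7,8,9]=1
  size 6 → [3,5,6,7,8,9]=1  [4,5,6,7,8,9]=5
  size 7 → [2,3,5,6,7,8,9]=1  [3,4,5,6,7,8,9]=6
  size 8 → [1,2,3,5,6,7,8,9]=1  [2,3,4,5,6,7,8,9]=7
  first=0(u) contributes 8
  first=4(c) contributes 1
|[w]| = 9

9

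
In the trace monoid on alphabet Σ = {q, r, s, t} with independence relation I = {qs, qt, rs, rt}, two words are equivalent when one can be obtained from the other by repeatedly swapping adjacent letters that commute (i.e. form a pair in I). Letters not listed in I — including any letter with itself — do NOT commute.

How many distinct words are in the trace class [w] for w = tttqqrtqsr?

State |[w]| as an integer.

0(t) covers ∅
1(t) covers 0:t
2(t) covers 1:t
3(q) covers ∅
4(q) covers 3:q
5(r) covers 4:q
6(t) covers 2:t
7(q) covers 5:r
8(s) covers 6:t
9(r) covers 7:q
floor of heap: 0:t, 3:q
completions by unplaced set U, small U first (add the entries for U minus each lowest piece of U):
  |U|=1: {8}:1  {9}:1
  |U|=2: {6,8}:1  {7,9}:1  {8,9}:2
  |U|=3: {2,6,8}:1  {5,7,9}:1  {6,8,9}:3  {7,8,9}:3
  |U|=4: {1,2,6,8}:1  {2,6,8,9}:4  {4,5,7,9}:1  {5,7,8,9}:4  {6,7,8,9}:6
  |U|=5: {0,1,2,6,8}:1  {1,2,6,8,9}:5  {2,6,7,8,9}:10  {3,4,5,7,9}:1  {4,5,7,8,9}:5  {5,6,7,8,9}:10
  |U|=6: {0,1,2,6,8,9}:6  {1,2,6,7,8,9}:15  {2,5,6,7,8,9}:20  {3,4,5,7,8,9}:6  {4,5,6,7,8,9}:15
  |U|=7: {0,1,2,6,7,8,9}:21  {1,2,5,6,7,8,9}:35  {2,4,5,6,7,8,9}:35  {3,4,5,6,7,8,9}:21
  |U|=8: {0,1,2,5,6,7,8,9}:56  {1,2,4,5,6,7,8,9}:70  {2,3,4,5,6,7,8,9}:56
  start at 0(t): 126
  start at 3(q): 126
sum over floor = 252

252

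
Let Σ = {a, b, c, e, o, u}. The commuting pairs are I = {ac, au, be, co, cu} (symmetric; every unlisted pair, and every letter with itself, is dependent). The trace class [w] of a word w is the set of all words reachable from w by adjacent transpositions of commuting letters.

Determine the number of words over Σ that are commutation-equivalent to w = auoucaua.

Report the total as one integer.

96

0(a) covers ∅
1(u) covers ∅
2(o) covers 0:a, 1:u
3(u) covers 2:o
4(c) covers ∅
5(a) covers 2:o
6(u) covers 3:u
7(a) covers 5:a
floor of heap: 0:a, 1:u, 4:c
completions by unplaced set U, small U first (add the entries for U minus each lowest piece of U):
  |U|=1: {4}:1  {6}:1  {7}:1
  |U|=2: {3,6}:1  {4,6}:2  {4,7}:2  {5,7}:1  {6,7}:2
  |U|=3: {3,4,6}:3  {3,6,7}:3  {4,5,7}:3  {4,6,7}:6  {5,6,7}:3
  |U|=4: {3,4,6,7}:12  {3,5,6,7}:6  {4,5,6,7}:12
  |U|=5: {2,3,5,6,7}:6  {3,4,5,6,7}:30
  |U|=6: {0,2,3,5,6,7}:6  {1,2,3,5,6,7}:6  {2,3,4,5,6,7}:36
  start at 0(a): 42
  start at 1(u): 42
  start at 4(c): 12
sum over floor = 96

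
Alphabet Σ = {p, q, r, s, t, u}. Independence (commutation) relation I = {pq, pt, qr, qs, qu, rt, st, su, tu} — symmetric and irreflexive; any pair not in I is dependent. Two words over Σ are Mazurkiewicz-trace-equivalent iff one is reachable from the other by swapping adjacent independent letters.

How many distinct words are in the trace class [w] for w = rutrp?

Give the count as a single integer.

0(r) covers ∅
1(u) covers 0:r
2(t) covers ∅
3(r) covers 1:u
4(p) covers 3:r
floor of heap: 0:r, 2:t
completions by unplaced set U, small U first (add the entries for U minus each lowest piece of U):
  |U|=1: {2}:1  {4}:1
  |U|=2: {2,4}:2  {3,4}:1
  |U|=3: {1,3,4}:1  {2,3,4}:3
  start at 0(r): 4
  start at 2(t): 1
sum over floor = 5

5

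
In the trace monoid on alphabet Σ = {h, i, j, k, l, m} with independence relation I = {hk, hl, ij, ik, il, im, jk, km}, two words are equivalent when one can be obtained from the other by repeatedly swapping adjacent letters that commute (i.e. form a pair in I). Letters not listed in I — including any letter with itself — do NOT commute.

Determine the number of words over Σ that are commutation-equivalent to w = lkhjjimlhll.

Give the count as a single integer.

drop 0:l onto floor
drop 1:k onto {0:l}
drop 2:h onto floor
drop 3:j onto {0:l, 2:h}
drop 4:j onto {3:j}
drop 5:i onto {2:h}
drop 6:m onto {4:j}
drop 7:l onto {1:k, 6:m}
drop 8:h onto {5:i, 6:m}
drop 9:l onto {7:l}
drop 10:l onto {9:l}
ground layer = {0:l, 2:h}
drop-orders for the pieces not yet dropped (sum over which currently-grounded one goes next):
  1 to go: {8} 1  {10} 1
  2 to go: {5,8} 1  {8,10} 2  {9,10} 1
  3 to go: {5,8,10} 3  {7,9,10} 1  {8,9,10} 3
  4 to go: {1,7,9,10} 1  {5,8,9,10} 6  {7,8,9,10} 4
  5 to go: {1,7,8,9,10} 5  {5,7,8,9,10} 10  {6,7,8,9,10} 4
  6 to go: {1,5,7,8,9,10} 15  {1,6,7,8,9,10} 9  {4,6,7,8,9,10} 4  {5,6,7,8,9,10} 14
  7 to go: {1,4,6,7,8,9,10} 13  {1,5,6,7,8,9,10} 38  {3,4,6,7,8,9,10} 4  {4,5,6,7,8,9,10} 18
  8 to go: {1,3,4,6,7,8,9,10} 17  {1,4,5,6,7,8,9,10} 69  {3,4,5,6,7,8,9,10} 22
  9 to go: {0,1,3,4,6,7,8,9,10} 17  {1,3,4,5,6,7,8,9,10} 108  {2,3,4,5,6,7,8,9,10} 22
  if 0:l drops first: 130 orders
  if 2:h drops first: 125 orders
heap linearizations: 255

255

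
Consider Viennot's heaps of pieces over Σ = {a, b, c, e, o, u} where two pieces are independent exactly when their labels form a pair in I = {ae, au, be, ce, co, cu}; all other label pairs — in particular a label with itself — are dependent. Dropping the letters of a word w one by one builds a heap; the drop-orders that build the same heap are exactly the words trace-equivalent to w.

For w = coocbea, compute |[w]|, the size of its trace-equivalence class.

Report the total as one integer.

0(c) covers ∅
1(o) covers ∅
2(o) covers 1:o
3(c) covers 0:c
4(b) covers 2:o, 3:c
5(e) covers 2:o
6(a) covers 4:b
floor of heap: 0:c, 1:o
completions by unplaced set U, small U first (add the entries for U minus each lowest piece of U):
  |U|=1: {5}:1  {6}:1
  |U|=2: {4,6}:1  {5,6}:2
  |U|=3: {3,4,6}:1  {4,5,6}:3
  |U|=4: {0,3,4,6}:1  {2,4,5,6}:3  {3,4,5,6}:4
  |U|=5: {0,3,4,5,6}:5  {1,2,4,5,6}:3  {2,3,4,5,6}:7
  start at 0(c): 10
  start at 1(o): 12
sum over floor = 22

22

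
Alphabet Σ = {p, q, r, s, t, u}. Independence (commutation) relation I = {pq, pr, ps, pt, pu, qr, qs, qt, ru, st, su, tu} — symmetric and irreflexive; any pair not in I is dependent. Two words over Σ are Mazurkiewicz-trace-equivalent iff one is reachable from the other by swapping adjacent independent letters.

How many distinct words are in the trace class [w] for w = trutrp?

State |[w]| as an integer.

drop 0:t onto floor
drop 1:r onto {0:t}
drop 2:u onto floor
drop 3:t onto {1:r}
drop 4:r onto {3:t}
drop 5:p onto floor
ground layer = {0:t, 2:u, 5:p}
drop-orders for the pieces not yet dropped (sum over which currently-grounded one goes next):
  1 to go: {2} 1  {4} 1  {5} 1
  2 to go: {2,4} 2  {2,5} 2  {3,4} 1  {4,5} 2
  3 to go: {1,3,4} 1  {2,3,4} 3  {2,4,5} 6  {3,4,5} 3
  4 to go: {0,1,3,4} 1  {1,2,3,4} 4  {1,3,4,5} 4  {2,3,4,5} 12
  if 0:t drops first: 20 orders
  if 2:u drops first: 5 orders
  if 5:p drops first: 5 orders
heap linearizations: 30

30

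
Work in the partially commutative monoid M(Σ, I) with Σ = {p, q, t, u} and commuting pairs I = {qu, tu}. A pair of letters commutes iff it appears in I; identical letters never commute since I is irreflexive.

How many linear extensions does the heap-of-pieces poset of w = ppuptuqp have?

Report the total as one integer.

3

piece 0:p — minimal
piece 1:p rests on {0:p}
piece 2:u rests on {1:p}
piece 3:p rests on {2:u}
piece 4:t rests on {3:p}
piece 5:u rests on {3:p}
piece 6:q rests on {4:t}
piece 7:p rests on {5:u, 6:q}
minimal pieces: {0:p}
ways to finish when only these pieces remain (= sum over removing one remaining piece with nothing left below it):
  1 left: {7}→1
  2 left: {5,7}→1  {6,7}→1
  3 left: {4,6,7}→1  {5,6,7}→2
  4 left: {4,5,6,7}→3
  5 left: {3,4,5,6,7}→3
  6 left: {2,3,4,5,6,7}→3
  placing 0:p first → 3 extensions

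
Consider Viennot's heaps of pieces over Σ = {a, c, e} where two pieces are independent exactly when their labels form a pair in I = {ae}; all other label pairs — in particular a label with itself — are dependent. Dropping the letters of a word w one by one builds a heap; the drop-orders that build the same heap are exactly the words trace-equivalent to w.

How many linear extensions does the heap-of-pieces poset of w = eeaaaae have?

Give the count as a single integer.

35

0(e) covers ∅
1(e) covers 0:e
2(a) covers ∅
3(a) covers 2:a
4(a) covers 3:a
5(a) covers 4:a
6(e) covers 1:e
floor of heap: 0:e, 2:a
completions by unplaced set U, small U first (add the entries for U minus each lowest piece of U):
  |U|=1: {5}:1  {6}:1
  |U|=2: {1,6}:1  {4,5}:1  {5,6}:2
  |U|=3: {0,1,6}:1  {1,5,6}:3  {3,4,5}:1  {4,5,6}:3
  |U|=4: {0,1,5,6}:4  {1,4,5,6}:6  {2,3,4,5}:1  {3,4,5,6}:4
  |U|=5: {0,1,4,5,6}:10  {1,3,4,5,6}:10  {2,3,4,5,6}:5
  start at 0(e): 15
  start at 2(a): 20
sum over floor = 35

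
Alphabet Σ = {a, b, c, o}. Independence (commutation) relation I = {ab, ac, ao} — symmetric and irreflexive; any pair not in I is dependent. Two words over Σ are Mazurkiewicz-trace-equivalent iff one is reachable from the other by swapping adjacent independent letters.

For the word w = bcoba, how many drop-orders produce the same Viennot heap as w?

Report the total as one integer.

5

#0=b has no predecessor
#1=c depends on [0:b]
#2=o depends on [1:c]
#3=b depends on [2:o]
#4=a has no predecessor
sources: [0:b, 4:a]
N(rest) = Σ N(rest − s) over sources s of rest; N(one piece) = 1:
  size 1 → [3]=1  [4]=1
  size 2 → [2,3]=1  [3,4]=2
  size 3 → [1,2,3]=1  [2,3,4]=3
  first=0(b) contributes 4
  first=4(a) contributes 1
|[w]| = 5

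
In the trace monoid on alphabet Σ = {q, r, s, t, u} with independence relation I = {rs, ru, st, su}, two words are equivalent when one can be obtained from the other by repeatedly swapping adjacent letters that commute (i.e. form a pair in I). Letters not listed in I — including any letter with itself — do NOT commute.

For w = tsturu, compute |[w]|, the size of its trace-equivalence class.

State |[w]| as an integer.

piece 0:t — minimal
piece 1:s — minimal
piece 2:t rests on {0:t}
piece 3:u rests on {2:t}
piece 4:r rests on {2:t}
piece 5:u rests on {3:u}
minimal pieces: {0:t, 1:s}
ways to finish when only these pieces remain (= sum over removing one remaining piece with nothing left below it):
  1 left: {1}→1  {4}→1  {5}→1
  2 left: {1,4}→2  {1,5}→2  {3,5}→1  {4,5}→2
  3 left: {1,3,5}→3  {1,4,5}→6  {3,4,5}→3
  4 left: {1,3,4,5}→12  {2,3,4,5}→3
  placing 0:t first → 15 extensions
  placing 1:s first → 3 extensions
total linear extensions = 18

18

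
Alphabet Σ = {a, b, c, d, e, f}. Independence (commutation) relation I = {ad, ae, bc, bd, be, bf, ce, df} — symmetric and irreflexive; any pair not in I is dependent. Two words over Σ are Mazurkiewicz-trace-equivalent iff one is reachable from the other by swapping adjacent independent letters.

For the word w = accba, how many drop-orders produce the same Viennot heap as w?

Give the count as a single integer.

piece 0:a — minimal
piece 1:c rests on {0:a}
piece 2:c rests on {1:c}
piece 3:b rests on {0:a}
piece 4:a rests on {2:c, 3:b}
minimal pieces: {0:a}
ways to finish when only these pieces remain (= sum over removing one remaining piece with nothing left below it):
  1 left: {4}→1
  2 left: {2,4}→1  {3,4}→1
  3 left: {1,2,4}→1  {2,3,4}→2
  placing 0:a first → 3 extensions

3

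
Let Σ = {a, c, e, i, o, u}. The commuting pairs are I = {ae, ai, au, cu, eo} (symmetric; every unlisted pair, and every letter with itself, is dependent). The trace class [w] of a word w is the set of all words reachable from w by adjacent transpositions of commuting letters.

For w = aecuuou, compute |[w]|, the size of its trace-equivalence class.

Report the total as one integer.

9

#0=a has no predecessor
#1=e has no predecessor
#2=c depends on [0:a, 1:e]
#3=u depends on [1:e]
#4=u depends on [3:u]
#5=o depends on [2:c, 4:u]
#6=u depends on [5:o]
sources: [0:a, 1:e]
N(rest) = Σ N(rest − s) over sources s of rest; N(one piece) = 1:
  size 1 → [6]=1
  size 2 → [5,6]=1
  size 3 → [2,5,6]=1  [4,5,6]=1
  size 4 → [0,2,5,6]=1  [2,4,5,6]=2  [3,4,5,6]=1
  size 5 → [0,2,4,5,6]=3  [2,3,4,5,6]=3
  first=0(a) contributes 3
  first=1(e) contributes 6
|[w]| = 9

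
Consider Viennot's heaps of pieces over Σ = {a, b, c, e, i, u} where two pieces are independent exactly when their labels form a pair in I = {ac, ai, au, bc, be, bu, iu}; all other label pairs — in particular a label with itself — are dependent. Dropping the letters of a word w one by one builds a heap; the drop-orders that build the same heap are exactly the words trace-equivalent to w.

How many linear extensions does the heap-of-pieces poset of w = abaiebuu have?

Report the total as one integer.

#0=a has no predecessor
#1=b depends on [0:a]
#2=a depends on [1:b]
#3=i depends on [1:b]
#4=e depends on [2:a, 3:i]
#5=b depends on [2:a, 3:i]
#6=u depends on [4:e]
#7=u depends on [6:u]
sources: [0:a]
N(rest) = Σ N(rest − s) over sources s of rest; N(one piece) = 1:
  size 1 → [5]=1  [7]=1
  size 2 → [5,7]=2  [6,7]=1
  size 3 → [4,6,7]=1  [5,6,7]=3
  size 4 → [4,5,6,7]=4
  size 5 → [2,4,5,6,7]=4  [3,4,5,6,7]=4
  size 6 → [2,3,4,5,6,7]=8
  first=0(a) contributes 8

8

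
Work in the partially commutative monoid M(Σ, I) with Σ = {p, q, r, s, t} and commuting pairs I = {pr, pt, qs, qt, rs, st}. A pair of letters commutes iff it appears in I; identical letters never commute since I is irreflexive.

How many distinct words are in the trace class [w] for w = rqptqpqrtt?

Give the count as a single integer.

6

piece 0:r — minimal
piece 1:q rests on {0:r}
piece 2:p rests on {1:q}
piece 3:t rests on {0:r}
piece 4:q rests on {2:p}
piece 5:p rests on {4:q}
piece 6:q rests on {5:p}
piece 7:r rests on {3:t, 6:q}
piece 8:t rests on {7:r}
piece 9:t rests on {8:t}
minimal pieces: {0:r}
ways to finish when only these pieces remain (= sum over removing one remaining piece with nothing left below it):
  1 left: {9}→1
  2 left: {8,9}→1
  3 left: {7,8,9}→1
  4 left: {3,7,8,9}→1  {6,7,8,9}→1
  5 left: {3,6,7,8,9}→2  {5,6,7,8,9}→1
  6 left: {3,5,6,7,8,9}→3  {4,5,6,7,8,9}→1
  7 left: {2,4,5,6,7,8,9}→1  {3,4,5,6,7,8,9}→4
  8 left: {1,2,4,5,6,7,8,9}→1  {2,3,4,5,6,7,8,9}→5
  placing 0:r first → 6 extensions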